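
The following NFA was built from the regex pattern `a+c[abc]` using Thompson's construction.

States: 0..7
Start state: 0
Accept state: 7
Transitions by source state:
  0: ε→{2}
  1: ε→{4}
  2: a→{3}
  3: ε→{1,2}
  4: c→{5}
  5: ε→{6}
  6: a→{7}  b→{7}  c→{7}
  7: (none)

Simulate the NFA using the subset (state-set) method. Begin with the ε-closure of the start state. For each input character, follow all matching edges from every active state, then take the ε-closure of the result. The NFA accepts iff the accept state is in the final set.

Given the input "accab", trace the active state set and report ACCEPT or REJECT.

start: ε-closure({0}) = {0,2}
'a' @ 1: {1,2,3,4}
'c' @ 2: {5,6}
'c' @ 3: {7}  (accept∈set)
'a' @ 4: {}  — dead — no transitions
rest 'b' ignored (set empty)
after full input: {}  (accept=7 not in)

Answer: REJECT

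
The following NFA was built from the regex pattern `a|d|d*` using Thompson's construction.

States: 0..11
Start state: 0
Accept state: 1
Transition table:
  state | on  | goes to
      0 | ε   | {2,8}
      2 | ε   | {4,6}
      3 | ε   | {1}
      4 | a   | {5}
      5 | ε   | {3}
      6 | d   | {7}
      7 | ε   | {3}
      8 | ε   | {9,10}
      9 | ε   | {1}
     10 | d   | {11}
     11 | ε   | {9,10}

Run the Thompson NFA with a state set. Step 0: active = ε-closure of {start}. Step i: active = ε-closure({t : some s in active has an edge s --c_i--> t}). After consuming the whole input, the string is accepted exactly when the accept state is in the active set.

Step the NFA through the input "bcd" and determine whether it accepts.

S₀ = ε-closure({0}) = {0,1,2,4,6,8,9,10}
'b' @ 1: {}  — no active states
rest 'cd' ignored (set empty)
end set {} — state 1 not in

Answer: REJECT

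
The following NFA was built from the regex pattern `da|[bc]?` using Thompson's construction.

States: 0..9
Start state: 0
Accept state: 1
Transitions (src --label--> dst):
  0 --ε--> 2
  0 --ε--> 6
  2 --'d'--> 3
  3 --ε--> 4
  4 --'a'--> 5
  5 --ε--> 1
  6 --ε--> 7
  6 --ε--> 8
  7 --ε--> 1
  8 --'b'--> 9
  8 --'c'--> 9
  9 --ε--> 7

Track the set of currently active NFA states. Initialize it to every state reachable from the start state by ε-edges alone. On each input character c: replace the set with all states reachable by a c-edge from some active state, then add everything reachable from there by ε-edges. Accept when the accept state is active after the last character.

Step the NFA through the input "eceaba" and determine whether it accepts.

Answer: REJECT

Steps:
start: ε-closure({0}) = {0,1,2,6,7,8}
'e' @ 1: {}  — state set empty
rest 'ceaba' ignored (set empty)
end set {} — state 1 not in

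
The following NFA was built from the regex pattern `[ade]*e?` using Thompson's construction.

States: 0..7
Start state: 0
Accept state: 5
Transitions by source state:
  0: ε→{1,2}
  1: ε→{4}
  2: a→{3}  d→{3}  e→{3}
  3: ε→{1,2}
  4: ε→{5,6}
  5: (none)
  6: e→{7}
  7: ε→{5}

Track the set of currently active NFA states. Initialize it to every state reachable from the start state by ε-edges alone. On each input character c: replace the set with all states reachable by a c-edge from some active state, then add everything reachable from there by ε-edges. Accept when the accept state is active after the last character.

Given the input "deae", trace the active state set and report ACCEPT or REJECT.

S₀ = ε-closure({0}) = {0,1,2,4,5,6}
'd' @ 1: {1,2,3,4,5,6}  [accepting]
'e' @ 2: {1,2,3,4,5,6,7}  [accepting]
'a' @ 3: {1,2,3,4,5,6}  [accepting]
'e' @ 4: {1,2,3,4,5,6,7}  [accepting]
end set {1,2,3,4,5,6,7} — state 5 in

Answer: ACCEPT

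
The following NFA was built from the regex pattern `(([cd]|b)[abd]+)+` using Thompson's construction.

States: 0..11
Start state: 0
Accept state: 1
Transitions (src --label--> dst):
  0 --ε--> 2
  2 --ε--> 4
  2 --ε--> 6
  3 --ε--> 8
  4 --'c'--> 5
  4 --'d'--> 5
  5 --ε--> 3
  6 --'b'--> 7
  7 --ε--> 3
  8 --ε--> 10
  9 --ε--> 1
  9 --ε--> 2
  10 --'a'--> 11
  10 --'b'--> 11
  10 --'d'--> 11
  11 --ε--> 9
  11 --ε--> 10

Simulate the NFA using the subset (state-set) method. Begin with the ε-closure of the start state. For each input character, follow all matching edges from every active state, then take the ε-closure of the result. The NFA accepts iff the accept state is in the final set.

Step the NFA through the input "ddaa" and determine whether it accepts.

Answer: ACCEPT

Derivation:
S₀ = ε-closure({0}) = {0,2,4,6}
'd' @ 1: {3,5,8,10}
'd' @ 2: {1,2,4,6,9,10,11}  (accept∈set)
'a' @ 3: {1,2,4,6,9,10,11}  (accept∈set)
'a' @ 4: {1,2,4,6,9,10,11}  (accept∈set)
end set {1,2,4,6,9,10,11} — state 1 in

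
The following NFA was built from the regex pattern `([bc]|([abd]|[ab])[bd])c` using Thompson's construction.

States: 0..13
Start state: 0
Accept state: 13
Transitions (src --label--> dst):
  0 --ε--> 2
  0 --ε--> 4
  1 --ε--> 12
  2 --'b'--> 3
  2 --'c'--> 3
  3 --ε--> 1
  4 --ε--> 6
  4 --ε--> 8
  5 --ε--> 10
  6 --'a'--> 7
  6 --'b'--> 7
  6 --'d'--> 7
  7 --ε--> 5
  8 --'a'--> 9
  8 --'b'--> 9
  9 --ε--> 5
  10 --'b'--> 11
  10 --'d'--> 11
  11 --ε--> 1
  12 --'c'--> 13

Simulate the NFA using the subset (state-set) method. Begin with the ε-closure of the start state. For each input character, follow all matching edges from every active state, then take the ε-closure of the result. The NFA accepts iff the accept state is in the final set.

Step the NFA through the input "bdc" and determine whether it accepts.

Answer: ACCEPT

Trace:
S₀ = ε-closure({0}) = {0,2,4,6,8}
'b' @ 1: {1,3,5,7,9,10,12}
'd' @ 2: {1,11,12}
'c' @ 3: {13}  [accepting]
final: {13}; accept 13 in set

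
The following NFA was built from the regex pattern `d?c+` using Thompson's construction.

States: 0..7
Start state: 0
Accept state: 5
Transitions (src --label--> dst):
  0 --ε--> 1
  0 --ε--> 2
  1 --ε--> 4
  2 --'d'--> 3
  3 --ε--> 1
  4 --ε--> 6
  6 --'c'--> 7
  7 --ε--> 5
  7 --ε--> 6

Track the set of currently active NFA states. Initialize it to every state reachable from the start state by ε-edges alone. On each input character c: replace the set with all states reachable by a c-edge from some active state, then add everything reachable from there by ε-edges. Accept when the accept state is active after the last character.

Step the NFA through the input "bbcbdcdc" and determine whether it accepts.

initial (ε-close {0}): {0,1,2,4,6}
'b' @ 1: {}  — dead — no transitions
rest 'bcbdcdc' ignored (set empty)
final: {}; accept 5 not in set

Answer: REJECT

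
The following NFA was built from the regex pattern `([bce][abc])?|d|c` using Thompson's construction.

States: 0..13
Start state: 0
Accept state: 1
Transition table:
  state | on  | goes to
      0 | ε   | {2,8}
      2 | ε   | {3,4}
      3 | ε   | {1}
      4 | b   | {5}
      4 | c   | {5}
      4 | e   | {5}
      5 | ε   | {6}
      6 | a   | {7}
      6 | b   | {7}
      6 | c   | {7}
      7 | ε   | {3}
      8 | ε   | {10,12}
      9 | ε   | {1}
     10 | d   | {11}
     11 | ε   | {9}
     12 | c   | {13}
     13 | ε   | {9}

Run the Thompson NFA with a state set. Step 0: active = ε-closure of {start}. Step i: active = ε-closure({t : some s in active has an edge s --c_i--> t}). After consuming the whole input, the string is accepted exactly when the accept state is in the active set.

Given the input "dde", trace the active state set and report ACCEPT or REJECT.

Answer: REJECT

Steps:
S₀ = ε-closure({0}) = {0,1,2,3,4,8,10,12}
'd' @ 1: {1,9,11}  (accept∈set)
'd' @ 2: {}  — dead — no transitions
rest 'e' ignored (set empty)
final: {}; accept 1 not in set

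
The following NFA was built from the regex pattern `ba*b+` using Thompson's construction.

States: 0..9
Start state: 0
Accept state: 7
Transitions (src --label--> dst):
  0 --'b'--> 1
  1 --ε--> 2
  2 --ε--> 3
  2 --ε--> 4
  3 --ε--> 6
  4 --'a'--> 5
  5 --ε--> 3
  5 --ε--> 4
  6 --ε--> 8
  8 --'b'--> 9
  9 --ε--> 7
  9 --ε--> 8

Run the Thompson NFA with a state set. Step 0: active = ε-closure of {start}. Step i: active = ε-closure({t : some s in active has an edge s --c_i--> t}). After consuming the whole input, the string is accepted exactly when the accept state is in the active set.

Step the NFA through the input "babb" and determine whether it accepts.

Answer: ACCEPT

Trace:
start: ε-closure({0}) = {0}
'b' @ 1: {1,2,3,4,6,8}
'a' @ 2: {3,4,5,6,8}
'b' @ 3: {7,8,9}  ✓accept
'b' @ 4: {7,8,9}  ✓accept
after full input: {7,8,9}  (accept=7 in)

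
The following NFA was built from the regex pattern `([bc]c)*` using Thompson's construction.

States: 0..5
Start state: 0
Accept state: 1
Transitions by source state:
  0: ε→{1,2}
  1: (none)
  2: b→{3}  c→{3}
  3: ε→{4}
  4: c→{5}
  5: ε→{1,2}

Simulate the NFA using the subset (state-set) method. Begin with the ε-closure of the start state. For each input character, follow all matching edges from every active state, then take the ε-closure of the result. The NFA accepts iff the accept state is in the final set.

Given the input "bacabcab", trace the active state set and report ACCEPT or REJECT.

S₀ = ε-closure({0}) = {0,1,2}
'b' @ 1: {3,4}
'a' @ 2: {}  — dead — no transitions
rest 'cabcab' ignored (set empty)
after full input: {}  (accept=1 not in)

Answer: REJECT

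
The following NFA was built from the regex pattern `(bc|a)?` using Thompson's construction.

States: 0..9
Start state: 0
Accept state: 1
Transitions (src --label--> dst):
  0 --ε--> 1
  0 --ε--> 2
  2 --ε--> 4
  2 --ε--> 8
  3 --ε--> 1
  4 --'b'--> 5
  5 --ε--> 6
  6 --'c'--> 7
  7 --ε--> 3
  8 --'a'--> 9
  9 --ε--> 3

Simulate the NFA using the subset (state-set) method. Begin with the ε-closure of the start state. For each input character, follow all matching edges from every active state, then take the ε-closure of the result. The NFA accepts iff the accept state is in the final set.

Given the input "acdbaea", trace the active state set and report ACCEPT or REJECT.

Answer: REJECT

Trace:
initial (ε-close {0}): {0,1,2,4,8}
'a' @ 1: {1,3,9}  (accept∈set)
'c' @ 2: {}  — no active states
rest 'dbaea' ignored (set empty)
after full input: {}  (accept=1 not in)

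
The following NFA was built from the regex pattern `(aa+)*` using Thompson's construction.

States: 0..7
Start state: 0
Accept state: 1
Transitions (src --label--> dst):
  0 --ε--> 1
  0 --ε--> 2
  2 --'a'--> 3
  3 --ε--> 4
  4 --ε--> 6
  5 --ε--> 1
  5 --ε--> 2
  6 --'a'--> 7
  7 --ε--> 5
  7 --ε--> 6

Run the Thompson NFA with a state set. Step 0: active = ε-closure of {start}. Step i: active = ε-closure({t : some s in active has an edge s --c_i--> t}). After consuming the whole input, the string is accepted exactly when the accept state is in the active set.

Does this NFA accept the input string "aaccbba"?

Answer: REJECT

Steps:
initial (ε-close {0}): {0,1,2}
'a' @ 1: {3,4,6}
'a' @ 2: {1,2,5,6,7}  (accept∈set)
'c' @ 3: {}  — state set empty
rest 'cbba' ignored (set empty)
end set {} — state 1 not in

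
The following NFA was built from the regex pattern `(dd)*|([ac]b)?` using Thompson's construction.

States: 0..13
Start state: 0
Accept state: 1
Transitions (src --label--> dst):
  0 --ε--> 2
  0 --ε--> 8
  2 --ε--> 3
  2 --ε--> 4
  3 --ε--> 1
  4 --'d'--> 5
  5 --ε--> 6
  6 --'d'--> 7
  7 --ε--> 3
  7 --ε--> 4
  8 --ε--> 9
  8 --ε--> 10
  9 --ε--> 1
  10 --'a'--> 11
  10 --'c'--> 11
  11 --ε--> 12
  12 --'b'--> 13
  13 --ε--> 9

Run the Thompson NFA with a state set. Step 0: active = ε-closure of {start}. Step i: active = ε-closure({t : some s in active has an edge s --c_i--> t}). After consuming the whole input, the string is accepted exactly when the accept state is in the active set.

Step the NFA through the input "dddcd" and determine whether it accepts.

Answer: REJECT

Derivation:
S₀ = ε-closure({0}) = {0,1,2,3,4,8,9,10}
'd' @ 1: {5,6}
'd' @ 2: {1,3,4,7}  [accepting]
'd' @ 3: {5,6}
'c' @ 4: {}  — state set empty
rest 'd' ignored (set empty)
end set {} — state 1 not in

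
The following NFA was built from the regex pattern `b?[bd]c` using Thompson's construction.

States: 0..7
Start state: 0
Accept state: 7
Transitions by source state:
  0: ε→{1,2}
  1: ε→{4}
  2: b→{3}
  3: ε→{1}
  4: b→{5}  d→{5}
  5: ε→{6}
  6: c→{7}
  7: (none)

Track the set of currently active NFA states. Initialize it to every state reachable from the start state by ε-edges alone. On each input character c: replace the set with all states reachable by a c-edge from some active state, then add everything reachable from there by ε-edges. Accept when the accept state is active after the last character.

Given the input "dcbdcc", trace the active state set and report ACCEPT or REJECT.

Answer: REJECT

Derivation:
S₀ = ε-closure({0}) = {0,1,2,4}
'd' @ 1: {5,6}
'c' @ 2: {7}  [accepting]
'b' @ 3: {}  — state set empty
rest 'dcc' ignored (set empty)
after full input: {}  (accept=7 not in)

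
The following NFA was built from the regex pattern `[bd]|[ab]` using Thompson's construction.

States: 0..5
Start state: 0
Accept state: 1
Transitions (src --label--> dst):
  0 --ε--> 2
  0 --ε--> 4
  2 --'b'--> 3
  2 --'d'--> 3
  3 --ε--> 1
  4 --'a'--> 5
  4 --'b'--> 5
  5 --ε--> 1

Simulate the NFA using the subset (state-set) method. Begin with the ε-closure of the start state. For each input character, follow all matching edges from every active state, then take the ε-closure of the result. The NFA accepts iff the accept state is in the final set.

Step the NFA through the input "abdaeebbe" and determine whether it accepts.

Answer: REJECT

Trace:
S₀ = ε-closure({0}) = {0,2,4}
'a' @ 1: {1,5}  [accepting]
'b' @ 2: {}  — state set empty
rest 'daeebbe' ignored (set empty)
final: {}; accept 1 not in set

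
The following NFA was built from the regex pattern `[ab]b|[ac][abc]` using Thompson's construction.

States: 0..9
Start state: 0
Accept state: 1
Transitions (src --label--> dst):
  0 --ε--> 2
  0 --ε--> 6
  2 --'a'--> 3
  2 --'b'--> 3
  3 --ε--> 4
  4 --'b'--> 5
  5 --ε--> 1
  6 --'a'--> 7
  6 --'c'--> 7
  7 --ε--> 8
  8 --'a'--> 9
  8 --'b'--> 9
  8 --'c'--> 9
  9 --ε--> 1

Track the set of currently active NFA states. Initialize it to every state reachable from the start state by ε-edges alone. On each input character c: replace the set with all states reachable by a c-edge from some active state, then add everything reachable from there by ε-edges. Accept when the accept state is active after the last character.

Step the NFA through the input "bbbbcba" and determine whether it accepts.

initial (ε-close {0}): {0,2,6}
'b' @ 1: {3,4}
'b' @ 2: {1,5}  [accepting]
'b' @ 3: {}  — dead — no transitions
rest 'bcba' ignored (set empty)
end set {} — state 1 not in

Answer: REJECT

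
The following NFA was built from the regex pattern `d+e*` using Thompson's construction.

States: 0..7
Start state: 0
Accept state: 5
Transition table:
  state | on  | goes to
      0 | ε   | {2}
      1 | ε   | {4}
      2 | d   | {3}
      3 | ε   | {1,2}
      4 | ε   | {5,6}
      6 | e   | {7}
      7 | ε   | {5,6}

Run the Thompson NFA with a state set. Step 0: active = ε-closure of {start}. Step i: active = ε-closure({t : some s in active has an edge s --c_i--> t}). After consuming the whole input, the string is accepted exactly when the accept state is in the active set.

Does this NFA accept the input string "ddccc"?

S₀ = ε-closure({0}) = {0,2}
'd' @ 1: {1,2,3,4,5,6}  ✓accept
'd' @ 2: {1,2,3,4,5,6}  ✓accept
'c' @ 3: {}  — state set empty
rest 'cc' ignored (set empty)
end set {} — state 5 not in

Answer: REJECT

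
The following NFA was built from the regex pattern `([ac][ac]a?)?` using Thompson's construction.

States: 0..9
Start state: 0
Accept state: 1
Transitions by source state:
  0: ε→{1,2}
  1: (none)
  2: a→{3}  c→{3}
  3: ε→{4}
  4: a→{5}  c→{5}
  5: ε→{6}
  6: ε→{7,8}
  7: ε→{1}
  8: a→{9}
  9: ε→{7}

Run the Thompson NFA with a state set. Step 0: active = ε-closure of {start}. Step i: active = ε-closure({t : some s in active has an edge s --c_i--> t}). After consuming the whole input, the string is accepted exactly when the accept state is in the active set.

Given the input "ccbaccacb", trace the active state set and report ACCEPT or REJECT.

Answer: REJECT

Trace:
start: ε-closure({0}) = {0,1,2}
'c' @ 1: {3,4}
'c' @ 2: {1,5,6,7,8}  (accept∈set)
'b' @ 3: {}  — dead — no transitions
rest 'accacb' ignored (set empty)
after full input: {}  (accept=1 not in)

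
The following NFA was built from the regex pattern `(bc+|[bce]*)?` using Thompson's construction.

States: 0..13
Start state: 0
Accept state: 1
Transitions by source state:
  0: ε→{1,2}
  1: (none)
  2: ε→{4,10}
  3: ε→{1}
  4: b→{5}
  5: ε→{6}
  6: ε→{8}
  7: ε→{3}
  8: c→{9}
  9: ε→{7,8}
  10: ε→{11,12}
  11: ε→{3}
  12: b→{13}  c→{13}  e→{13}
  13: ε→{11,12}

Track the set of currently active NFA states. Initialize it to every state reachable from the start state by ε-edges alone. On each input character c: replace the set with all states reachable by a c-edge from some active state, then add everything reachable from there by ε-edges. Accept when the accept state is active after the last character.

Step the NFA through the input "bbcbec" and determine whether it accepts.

initial (ε-close {0}): {0,1,2,3,4,10,11,12}
'b' @ 1: {1,3,5,6,8,11,12,13}  ✓accept
'b' @ 2: {1,3,11,12,13}  ✓accept
'c' @ 3: {1,3,11,12,13}  ✓accept
'b' @ 4: {1,3,11,12,13}  ✓accept
'e' @ 5: {1,3,11,12,13}  ✓accept
'c' @ 6: {1,3,11,12,13}  ✓accept
after full input: {1,3,11,12,13}  (accept=1 in)

Answer: ACCEPT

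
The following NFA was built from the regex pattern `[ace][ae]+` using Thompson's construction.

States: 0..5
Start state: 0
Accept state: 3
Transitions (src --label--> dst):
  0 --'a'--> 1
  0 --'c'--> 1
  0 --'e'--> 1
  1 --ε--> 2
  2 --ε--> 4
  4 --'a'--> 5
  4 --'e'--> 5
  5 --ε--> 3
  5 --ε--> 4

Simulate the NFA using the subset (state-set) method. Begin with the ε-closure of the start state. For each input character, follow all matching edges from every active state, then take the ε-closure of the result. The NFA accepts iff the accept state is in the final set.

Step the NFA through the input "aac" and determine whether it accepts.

Answer: REJECT

Steps:
start: ε-closure({0}) = {0}
'a' @ 1: {1,2,4}
'a' @ 2: {3,4,5}  ✓accept
'c' @ 3: {}  — state set empty
after full input: {}  (accept=3 not in)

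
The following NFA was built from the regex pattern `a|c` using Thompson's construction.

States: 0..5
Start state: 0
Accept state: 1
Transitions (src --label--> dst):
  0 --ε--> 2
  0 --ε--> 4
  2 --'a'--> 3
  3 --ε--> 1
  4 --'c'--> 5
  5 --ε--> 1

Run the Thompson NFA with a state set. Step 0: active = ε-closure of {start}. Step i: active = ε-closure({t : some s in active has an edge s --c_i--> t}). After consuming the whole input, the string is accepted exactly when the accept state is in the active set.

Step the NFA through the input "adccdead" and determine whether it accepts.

initial (ε-close {0}): {0,2,4}
'a' @ 1: {1,3}  ✓accept
'd' @ 2: {}  — dead — no transitions
rest 'ccdead' ignored (set empty)
final: {}; accept 1 not in set

Answer: REJECT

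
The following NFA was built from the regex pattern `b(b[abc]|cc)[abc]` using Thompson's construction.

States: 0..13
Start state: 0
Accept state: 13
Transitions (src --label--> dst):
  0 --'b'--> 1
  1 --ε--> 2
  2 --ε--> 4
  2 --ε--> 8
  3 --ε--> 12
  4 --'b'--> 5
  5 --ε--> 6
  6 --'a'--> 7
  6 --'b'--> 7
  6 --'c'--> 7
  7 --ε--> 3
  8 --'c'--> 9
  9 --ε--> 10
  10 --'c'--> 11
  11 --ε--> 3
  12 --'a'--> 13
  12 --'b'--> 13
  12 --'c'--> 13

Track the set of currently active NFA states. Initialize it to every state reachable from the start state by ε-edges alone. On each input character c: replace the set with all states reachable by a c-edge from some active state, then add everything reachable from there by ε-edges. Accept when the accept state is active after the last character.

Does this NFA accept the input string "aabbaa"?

S₀ = ε-closure({0}) = {0}
'a' @ 1: {}  — dead — no transitions
rest 'abbaa' ignored (set empty)
final: {}; accept 13 not in set

Answer: REJECT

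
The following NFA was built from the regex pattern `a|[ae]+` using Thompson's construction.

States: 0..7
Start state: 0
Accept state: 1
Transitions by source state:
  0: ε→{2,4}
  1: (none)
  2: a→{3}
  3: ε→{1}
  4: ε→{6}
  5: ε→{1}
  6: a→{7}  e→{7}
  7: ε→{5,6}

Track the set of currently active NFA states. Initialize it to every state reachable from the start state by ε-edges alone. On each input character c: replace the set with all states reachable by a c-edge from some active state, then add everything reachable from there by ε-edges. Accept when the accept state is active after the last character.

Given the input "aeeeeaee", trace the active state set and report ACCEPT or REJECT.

Answer: ACCEPT

Steps:
initial (ε-close {0}): {0,2,4,6}
'a' @ 1: {1,3,5,6,7}  [accepting]
'e' @ 2: {1,5,6,7}  [accepting]
'e' @ 3: {1,5,6,7}  [accepting]
'e' @ 4: {1,5,6,7}  [accepting]
'e' @ 5: {1,5,6,7}  [accepting]
'a' @ 6: {1,5,6,7}  [accepting]
'e' @ 7: {1,5,6,7}  [accepting]
'e' @ 8: {1,5,6,7}  [accepting]
final: {1,5,6,7}; accept 1 in set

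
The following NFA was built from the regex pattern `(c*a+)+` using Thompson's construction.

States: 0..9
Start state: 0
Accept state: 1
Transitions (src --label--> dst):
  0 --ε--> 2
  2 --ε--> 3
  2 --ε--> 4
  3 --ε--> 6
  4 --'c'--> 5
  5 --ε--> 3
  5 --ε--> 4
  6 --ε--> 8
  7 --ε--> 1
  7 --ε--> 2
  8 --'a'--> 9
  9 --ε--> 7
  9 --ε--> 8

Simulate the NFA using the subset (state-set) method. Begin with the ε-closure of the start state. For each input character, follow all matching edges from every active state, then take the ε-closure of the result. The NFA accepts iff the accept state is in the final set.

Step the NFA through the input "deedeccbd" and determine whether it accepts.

Answer: REJECT

Derivation:
initial (ε-close {0}): {0,2,3,4,6,8}
'd' @ 1: {}  — state set empty
rest 'eedeccbd' ignored (set empty)
after full input: {}  (accept=1 not in)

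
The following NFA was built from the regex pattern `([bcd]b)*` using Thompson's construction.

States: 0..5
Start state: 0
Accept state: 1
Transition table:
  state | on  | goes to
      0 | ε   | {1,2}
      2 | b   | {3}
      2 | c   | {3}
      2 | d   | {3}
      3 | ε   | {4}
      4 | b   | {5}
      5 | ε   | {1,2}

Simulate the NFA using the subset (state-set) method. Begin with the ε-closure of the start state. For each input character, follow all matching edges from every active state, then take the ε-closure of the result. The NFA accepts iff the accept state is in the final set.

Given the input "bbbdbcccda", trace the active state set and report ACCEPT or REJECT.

S₀ = ε-closure({0}) = {0,1,2}
'b' @ 1: {3,4}
'b' @ 2: {1,2,5}  [accepting]
'b' @ 3: {3,4}
'd' @ 4: {}  — no active states
rest 'bcccda' ignored (set empty)
final: {}; accept 1 not in set

Answer: REJECT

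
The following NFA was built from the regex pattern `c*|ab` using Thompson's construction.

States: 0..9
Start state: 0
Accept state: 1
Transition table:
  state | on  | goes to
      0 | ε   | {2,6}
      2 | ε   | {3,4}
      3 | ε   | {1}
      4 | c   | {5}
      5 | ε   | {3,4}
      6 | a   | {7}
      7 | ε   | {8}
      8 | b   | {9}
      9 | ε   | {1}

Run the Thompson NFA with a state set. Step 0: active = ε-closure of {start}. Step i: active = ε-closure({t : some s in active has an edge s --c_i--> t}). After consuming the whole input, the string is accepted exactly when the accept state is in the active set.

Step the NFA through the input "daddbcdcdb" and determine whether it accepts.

Answer: REJECT

Steps:
S₀ = ε-closure({0}) = {0,1,2,3,4,6}
'd' @ 1: {}  — dead — no transitions
rest 'addbcdcdb' ignored (set empty)
after full input: {}  (accept=1 not in)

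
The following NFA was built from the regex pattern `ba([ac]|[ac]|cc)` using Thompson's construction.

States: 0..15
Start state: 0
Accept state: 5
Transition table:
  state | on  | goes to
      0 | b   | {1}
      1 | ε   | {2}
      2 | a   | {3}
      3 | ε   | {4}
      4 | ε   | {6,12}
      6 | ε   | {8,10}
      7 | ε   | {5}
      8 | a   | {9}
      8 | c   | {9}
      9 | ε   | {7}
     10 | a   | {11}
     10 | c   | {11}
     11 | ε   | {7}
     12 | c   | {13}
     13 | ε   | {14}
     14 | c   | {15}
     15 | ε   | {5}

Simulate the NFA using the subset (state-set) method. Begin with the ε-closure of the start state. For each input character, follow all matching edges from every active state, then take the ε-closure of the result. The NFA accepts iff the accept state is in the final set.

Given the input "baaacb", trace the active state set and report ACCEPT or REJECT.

S₀ = ε-closure({0}) = {0}
'b' @ 1: {1,2}
'a' @ 2: {3,4,6,8,10,12}
'a' @ 3: {5,7,9,11}  [accepting]
'a' @ 4: {}  — no active states
rest 'cb' ignored (set empty)
final: {}; accept 5 not in set

Answer: REJECT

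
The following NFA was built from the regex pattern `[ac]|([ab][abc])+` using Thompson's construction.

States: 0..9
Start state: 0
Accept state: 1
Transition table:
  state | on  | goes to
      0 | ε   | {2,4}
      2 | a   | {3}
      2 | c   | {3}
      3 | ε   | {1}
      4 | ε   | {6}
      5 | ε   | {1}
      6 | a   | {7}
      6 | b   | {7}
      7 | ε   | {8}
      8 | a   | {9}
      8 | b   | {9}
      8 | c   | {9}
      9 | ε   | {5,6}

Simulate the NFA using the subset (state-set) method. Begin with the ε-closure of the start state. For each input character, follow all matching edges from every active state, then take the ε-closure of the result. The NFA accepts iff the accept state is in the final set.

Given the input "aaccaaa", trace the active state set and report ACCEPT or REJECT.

start: ε-closure({0}) = {0,2,4,6}
'a' @ 1: {1,3,7,8}  (accept∈set)
'a' @ 2: {1,5,6,9}  (accept∈set)
'c' @ 3: {}  — no active states
rest 'caaa' ignored (set empty)
after full input: {}  (accept=1 not in)

Answer: REJECT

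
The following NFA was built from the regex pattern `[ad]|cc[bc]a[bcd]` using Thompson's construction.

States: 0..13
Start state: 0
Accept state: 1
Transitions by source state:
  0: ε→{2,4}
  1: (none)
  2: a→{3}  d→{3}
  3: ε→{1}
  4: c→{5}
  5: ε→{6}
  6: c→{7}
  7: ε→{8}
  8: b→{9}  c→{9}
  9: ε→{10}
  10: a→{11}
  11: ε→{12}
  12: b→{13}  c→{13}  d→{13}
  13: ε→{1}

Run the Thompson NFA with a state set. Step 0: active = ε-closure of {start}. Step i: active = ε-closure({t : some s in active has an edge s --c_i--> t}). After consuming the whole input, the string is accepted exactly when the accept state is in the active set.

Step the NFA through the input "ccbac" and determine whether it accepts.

S₀ = ε-closure({0}) = {0,2,4}
'c' @ 1: {5,6}
'c' @ 2: {7,8}
'b' @ 3: {9,10}
'a' @ 4: {11,12}
'c' @ 5: {1,13}  (accept∈set)
end set {1,13} — state 1 in

Answer: ACCEPT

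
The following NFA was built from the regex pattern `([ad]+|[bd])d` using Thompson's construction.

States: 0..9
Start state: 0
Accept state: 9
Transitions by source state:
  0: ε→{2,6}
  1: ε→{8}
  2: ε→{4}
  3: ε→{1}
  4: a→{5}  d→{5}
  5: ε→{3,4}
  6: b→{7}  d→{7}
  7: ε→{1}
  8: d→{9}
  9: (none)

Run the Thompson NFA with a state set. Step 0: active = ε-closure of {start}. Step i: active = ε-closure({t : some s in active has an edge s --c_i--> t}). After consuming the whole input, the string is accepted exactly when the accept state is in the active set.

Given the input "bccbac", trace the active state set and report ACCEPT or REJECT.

S₀ = ε-closure({0}) = {0,2,4,6}
'b' @ 1: {1,7,8}
'c' @ 2: {}  — no active states
rest 'cbac' ignored (set empty)
end set {} — state 9 not in

Answer: REJECT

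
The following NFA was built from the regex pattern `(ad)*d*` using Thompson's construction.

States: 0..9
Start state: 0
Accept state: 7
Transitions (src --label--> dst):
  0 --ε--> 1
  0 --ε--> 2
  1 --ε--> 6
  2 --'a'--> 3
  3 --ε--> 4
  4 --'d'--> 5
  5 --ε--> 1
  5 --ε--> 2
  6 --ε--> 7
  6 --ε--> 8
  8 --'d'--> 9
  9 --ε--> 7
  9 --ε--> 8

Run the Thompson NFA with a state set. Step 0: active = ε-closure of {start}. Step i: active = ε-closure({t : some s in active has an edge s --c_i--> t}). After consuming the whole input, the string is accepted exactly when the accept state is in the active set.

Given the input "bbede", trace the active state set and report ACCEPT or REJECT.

initial (ε-close {0}): {0,1,2,6,7,8}
'b' @ 1: {}  — dead — no transitions
rest 'bede' ignored (set empty)
after full input: {}  (accept=7 not in)

Answer: REJECT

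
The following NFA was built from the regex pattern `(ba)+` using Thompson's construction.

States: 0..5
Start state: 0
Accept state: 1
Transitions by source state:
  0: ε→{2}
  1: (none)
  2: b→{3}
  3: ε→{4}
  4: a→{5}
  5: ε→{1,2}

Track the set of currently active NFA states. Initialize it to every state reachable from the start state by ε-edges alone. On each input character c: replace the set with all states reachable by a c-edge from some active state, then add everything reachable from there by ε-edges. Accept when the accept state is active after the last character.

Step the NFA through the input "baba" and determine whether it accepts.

Answer: ACCEPT

Trace:
S₀ = ε-closure({0}) = {0,2}
'b' @ 1: {3,4}
'a' @ 2: {1,2,5}  [accepting]
'b' @ 3: {3,4}
'a' @ 4: {1,2,5}  [accepting]
after full input: {1,2,5}  (accept=1 in)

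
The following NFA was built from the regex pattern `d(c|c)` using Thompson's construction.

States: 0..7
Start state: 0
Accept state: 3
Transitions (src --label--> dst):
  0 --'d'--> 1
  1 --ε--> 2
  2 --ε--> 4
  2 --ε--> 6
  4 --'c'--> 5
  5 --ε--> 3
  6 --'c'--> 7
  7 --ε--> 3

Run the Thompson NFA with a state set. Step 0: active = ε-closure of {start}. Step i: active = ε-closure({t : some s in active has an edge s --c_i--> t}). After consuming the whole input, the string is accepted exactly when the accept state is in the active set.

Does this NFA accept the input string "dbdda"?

Answer: REJECT

Derivation:
start: ε-closure({0}) = {0}
'd' @ 1: {1,2,4,6}
'b' @ 2: {}  — no active states
rest 'dda' ignored (set empty)
end set {} — state 3 not in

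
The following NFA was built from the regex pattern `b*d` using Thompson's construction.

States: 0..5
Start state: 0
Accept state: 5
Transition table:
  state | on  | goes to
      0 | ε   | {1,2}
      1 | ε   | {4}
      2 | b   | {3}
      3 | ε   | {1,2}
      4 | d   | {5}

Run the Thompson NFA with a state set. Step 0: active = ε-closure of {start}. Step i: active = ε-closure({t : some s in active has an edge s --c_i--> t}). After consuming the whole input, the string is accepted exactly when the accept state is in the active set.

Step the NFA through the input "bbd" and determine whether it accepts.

Answer: ACCEPT

Steps:
start: ε-closure({0}) = {0,1,2,4}
'b' @ 1: {1,2,3,4}
'b' @ 2: {1,2,3,4}
'd' @ 3: {5}  [accepting]
final: {5}; accept 5 in set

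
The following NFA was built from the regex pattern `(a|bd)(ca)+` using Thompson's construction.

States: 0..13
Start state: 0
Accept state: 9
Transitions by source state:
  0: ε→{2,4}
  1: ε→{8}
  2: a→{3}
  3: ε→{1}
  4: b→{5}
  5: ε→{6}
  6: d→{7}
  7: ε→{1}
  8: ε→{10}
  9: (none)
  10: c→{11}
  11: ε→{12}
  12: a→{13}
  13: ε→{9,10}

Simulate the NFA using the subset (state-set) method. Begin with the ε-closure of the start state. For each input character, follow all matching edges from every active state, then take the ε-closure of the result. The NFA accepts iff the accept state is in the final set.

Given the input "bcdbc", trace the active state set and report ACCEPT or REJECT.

S₀ = ε-closure({0}) = {0,2,4}
'b' @ 1: {5,6}
'c' @ 2: {}  — dead — no transitions
rest 'dbc' ignored (set empty)
after full input: {}  (accept=9 not in)

Answer: REJECT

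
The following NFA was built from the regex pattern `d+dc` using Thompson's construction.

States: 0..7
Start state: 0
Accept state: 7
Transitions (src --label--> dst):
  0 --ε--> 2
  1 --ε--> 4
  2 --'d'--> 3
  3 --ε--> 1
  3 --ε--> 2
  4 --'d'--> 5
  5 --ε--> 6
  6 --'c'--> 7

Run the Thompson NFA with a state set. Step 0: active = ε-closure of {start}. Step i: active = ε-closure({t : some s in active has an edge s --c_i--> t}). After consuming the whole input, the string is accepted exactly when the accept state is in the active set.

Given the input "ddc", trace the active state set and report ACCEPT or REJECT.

Answer: ACCEPT

Steps:
start: ε-closure({0}) = {0,2}
'd' @ 1: {1,2,3,4}
'd' @ 2: {1,2,3,4,5,6}
'c' @ 3: {7}  ✓accept
final: {7}; accept 7 in set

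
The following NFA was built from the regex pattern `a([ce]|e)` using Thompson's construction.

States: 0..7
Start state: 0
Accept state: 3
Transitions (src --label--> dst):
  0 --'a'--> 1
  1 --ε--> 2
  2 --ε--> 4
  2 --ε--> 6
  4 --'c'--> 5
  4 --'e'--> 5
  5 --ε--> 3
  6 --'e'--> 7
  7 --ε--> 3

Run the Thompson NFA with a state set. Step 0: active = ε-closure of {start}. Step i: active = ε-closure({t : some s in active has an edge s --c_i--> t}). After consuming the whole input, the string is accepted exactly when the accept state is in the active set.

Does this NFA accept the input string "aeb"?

Answer: REJECT

Derivation:
S₀ = ε-closure({0}) = {0}
'a' @ 1: {1,2,4,6}
'e' @ 2: {3,5,7}  (accept∈set)
'b' @ 3: {}  — no active states
final: {}; accept 3 not in set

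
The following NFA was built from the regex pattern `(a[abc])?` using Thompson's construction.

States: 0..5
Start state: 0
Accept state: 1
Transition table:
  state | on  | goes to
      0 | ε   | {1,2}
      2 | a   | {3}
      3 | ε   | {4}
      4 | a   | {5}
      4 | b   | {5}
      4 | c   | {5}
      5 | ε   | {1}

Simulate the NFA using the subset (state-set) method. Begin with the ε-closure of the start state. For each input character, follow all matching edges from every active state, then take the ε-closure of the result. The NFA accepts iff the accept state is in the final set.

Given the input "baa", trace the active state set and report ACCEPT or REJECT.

start: ε-closure({0}) = {0,1,2}
'b' @ 1: {}  — state set empty
rest 'aa' ignored (set empty)
after full input: {}  (accept=1 not in)

Answer: REJECT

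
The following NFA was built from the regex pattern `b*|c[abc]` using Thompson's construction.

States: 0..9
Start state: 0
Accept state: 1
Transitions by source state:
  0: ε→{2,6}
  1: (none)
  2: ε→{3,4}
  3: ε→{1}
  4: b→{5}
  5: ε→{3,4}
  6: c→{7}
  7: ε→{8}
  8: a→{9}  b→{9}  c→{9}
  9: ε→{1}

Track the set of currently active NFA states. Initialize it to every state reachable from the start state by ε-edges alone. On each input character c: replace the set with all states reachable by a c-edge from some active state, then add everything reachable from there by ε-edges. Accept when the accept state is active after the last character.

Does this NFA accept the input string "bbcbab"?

S₀ = ε-closure({0}) = {0,1,2,3,4,6}
'b' @ 1: {1,3,4,5}  [accepting]
'b' @ 2: {1,3,4,5}  [accepting]
'c' @ 3: {}  — state set empty
rest 'bab' ignored (set empty)
end set {} — state 1 not in

Answer: REJECT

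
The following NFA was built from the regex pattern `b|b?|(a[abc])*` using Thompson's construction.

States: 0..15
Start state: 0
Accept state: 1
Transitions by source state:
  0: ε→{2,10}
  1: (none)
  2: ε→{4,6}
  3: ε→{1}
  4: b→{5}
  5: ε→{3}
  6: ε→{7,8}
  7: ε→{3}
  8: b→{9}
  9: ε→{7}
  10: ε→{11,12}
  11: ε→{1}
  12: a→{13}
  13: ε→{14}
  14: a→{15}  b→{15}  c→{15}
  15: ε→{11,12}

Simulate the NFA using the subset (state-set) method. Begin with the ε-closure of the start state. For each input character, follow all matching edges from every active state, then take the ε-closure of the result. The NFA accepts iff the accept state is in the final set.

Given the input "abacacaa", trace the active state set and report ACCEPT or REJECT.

Answer: ACCEPT

Steps:
S₀ = ε-closure({0}) = {0,1,2,3,4,6,7,8,10,11,12}
'a' @ 1: {13,14}
'b' @ 2: {1,11,12,15}  (accept∈set)
'a' @ 3: {13,14}
'c' @ 4: {1,11,12,15}  (accept∈set)
'a' @ 5: {13,14}
'c' @ 6: {1,11,12,15}  (accept∈set)
'a' @ 7: {13,14}
'a' @ 8: {1,11,12,15}  (accept∈set)
end set {1,11,12,15} — state 1 in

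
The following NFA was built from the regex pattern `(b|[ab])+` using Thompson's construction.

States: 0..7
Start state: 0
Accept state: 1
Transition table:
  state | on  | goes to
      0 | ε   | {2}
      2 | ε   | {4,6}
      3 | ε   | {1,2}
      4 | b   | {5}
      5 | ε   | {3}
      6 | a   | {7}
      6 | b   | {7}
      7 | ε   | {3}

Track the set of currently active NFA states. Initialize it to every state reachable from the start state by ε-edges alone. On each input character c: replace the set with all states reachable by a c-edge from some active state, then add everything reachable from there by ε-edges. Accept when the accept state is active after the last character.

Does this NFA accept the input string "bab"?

S₀ = ε-closure({0}) = {0,2,4,6}
'b' @ 1: {1,2,3,4,5,6,7}  ✓accept
'a' @ 2: {1,2,3,4,6,7}  ✓accept
'b' @ 3: {1,2,3,4,5,6,7}  ✓accept
end set {1,2,3,4,5,6,7} — state 1 in

Answer: ACCEPT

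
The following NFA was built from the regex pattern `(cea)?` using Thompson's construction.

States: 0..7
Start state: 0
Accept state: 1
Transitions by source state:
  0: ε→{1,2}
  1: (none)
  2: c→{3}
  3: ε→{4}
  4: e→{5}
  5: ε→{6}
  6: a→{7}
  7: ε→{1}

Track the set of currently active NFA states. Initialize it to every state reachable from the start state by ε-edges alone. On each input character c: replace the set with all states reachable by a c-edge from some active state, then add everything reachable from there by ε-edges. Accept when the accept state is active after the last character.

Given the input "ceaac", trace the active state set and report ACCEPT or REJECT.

start: ε-closure({0}) = {0,1,2}
'c' @ 1: {3,4}
'e' @ 2: {5,6}
'a' @ 3: {1,7}  [accepting]
'a' @ 4: {}  — dead — no transitions
rest 'c' ignored (set empty)
final: {}; accept 1 not in set

Answer: REJECT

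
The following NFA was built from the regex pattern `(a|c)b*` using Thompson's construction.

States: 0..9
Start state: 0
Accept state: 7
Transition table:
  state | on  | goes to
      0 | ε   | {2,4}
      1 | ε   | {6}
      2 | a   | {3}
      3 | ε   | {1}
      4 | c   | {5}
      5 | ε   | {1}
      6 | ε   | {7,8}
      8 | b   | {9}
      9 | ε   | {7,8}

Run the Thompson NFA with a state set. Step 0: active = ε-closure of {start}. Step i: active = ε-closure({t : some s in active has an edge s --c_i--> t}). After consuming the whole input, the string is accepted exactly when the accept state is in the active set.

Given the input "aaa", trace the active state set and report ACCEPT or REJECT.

S₀ = ε-closure({0}) = {0,2,4}
'a' @ 1: {1,3,6,7,8}  [accepting]
'a' @ 2: {}  — dead — no transitions
rest 'a' ignored (set empty)
after full input: {}  (accept=7 not in)

Answer: REJECT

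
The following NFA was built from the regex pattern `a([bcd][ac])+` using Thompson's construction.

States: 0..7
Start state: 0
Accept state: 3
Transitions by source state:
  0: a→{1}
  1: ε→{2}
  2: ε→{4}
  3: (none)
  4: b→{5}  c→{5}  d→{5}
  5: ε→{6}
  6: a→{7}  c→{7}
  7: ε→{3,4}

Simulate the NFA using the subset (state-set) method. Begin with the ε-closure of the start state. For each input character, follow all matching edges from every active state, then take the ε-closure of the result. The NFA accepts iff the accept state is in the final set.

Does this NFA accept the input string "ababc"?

S₀ = ε-closure({0}) = {0}
'a' @ 1: {1,2,4}
'b' @ 2: {5,6}
'a' @ 3: {3,4,7}  [accepting]
'b' @ 4: {5,6}
'c' @ 5: {3,4,7}  [accepting]
after full input: {3,4,7}  (accept=3 in)

Answer: ACCEPT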